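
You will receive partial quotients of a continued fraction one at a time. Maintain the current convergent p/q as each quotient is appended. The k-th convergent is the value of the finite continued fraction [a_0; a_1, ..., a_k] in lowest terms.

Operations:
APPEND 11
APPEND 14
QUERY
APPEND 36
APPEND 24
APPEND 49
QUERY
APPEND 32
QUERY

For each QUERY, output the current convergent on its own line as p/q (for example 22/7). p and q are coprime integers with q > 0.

APPEND 11: p_0 = 11·1 + 0 = 11, q_0 = 11·0 + 1 = 1 → 11/1
APPEND 14: p_1 = 14·11 + 1 = 155, q_1 = 14·1 + 0 = 14 → 155/14
APPEND 36: p_2 = 36·155 + 11 = 5591, q_2 = 36·14 + 1 = 505 → 5591/505
APPEND 24: p_3 = 24·5591 + 155 = 134339, q_3 = 24·505 + 14 = 12134 → 134339/12134
APPEND 49: p_4 = 49·134339 + 5591 = 6588202, q_4 = 49·12134 + 505 = 595071 → 6588202/595071
APPEND 32: p_5 = 32·6588202 + 134339 = 210956803, q_5 = 32·595071 + 12134 = 19054406 → 210956803/19054406

155/14
6588202/595071
210956803/19054406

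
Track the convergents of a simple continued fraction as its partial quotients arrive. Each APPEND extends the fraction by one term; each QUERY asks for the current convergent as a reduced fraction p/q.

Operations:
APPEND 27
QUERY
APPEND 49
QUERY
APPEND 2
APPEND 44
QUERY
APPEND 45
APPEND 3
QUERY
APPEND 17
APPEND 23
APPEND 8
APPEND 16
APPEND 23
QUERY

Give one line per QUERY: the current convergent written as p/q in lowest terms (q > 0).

27/1
1324/49
119024/4405
16195289/599377
19357189271167/716396850577

APPEND 27: p_0 = 27·1 + 0 = 27, q_0 = 27·0 + 1 = 1 → 27/1
APPEND 49: p_1 = 49·27 + 1 = 1324, q_1 = 49·1 + 0 = 49 → 1324/49
APPEND 2: p_2 = 2·1324 + 27 = 2675, q_2 = 2·49 + 1 = 99 → 2675/99
APPEND 44: p_3 = 44·2675 + 1324 = 119024, q_3 = 44·99 + 49 = 4405 → 119024/4405
APPEND 45: p_4 = 45·119024 + 2675 = 5358755, q_4 = 45·4405 + 99 = 198324 → 5358755/198324
APPEND 3: p_5 = 3·5358755 + 119024 = 16195289, q_5 = 3·198324 + 4405 = 599377 → 16195289/599377
APPEND 17: p_6 = 17·16195289 + 5358755 = 280678668, q_6 = 17·599377 + 198324 = 10387733 → 280678668/10387733
APPEND 23: p_7 = 23·280678668 + 16195289 = 6471804653, q_7 = 23·10387733 + 599377 = 239517236 → 6471804653/239517236
APPEND 8: p_8 = 8·6471804653 + 280678668 = 52055115892, q_8 = 8·239517236 + 10387733 = 1926525621 → 52055115892/1926525621
APPEND 16: p_9 = 16·52055115892 + 6471804653 = 839353658925, q_9 = 16·1926525621 + 239517236 = 31063927172 → 839353658925/31063927172
APPEND 23: p_10 = 23·839353658925 + 52055115892 = 19357189271167, q_10 = 23·31063927172 + 1926525621 = 716396850577 → 19357189271167/716396850577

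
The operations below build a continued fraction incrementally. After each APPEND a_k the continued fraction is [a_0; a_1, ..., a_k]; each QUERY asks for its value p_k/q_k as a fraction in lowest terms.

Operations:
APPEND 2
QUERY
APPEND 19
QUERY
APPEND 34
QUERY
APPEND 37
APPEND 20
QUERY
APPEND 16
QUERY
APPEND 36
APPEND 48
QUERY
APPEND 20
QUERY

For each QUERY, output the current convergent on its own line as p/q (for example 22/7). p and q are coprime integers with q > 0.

APPEND 2: p_0 = 2·1 + 0 = 2, q_0 = 2·0 + 1 = 1 → 2/1
APPEND 19: p_1 = 19·2 + 1 = 39, q_1 = 19·1 + 0 = 19 → 39/19
APPEND 34: p_2 = 34·39 + 2 = 1328, q_2 = 34·19 + 1 = 647 → 1328/647
APPEND 37: p_3 = 37·1328 + 39 = 49175, q_3 = 37·647 + 19 = 23958 → 49175/23958
APPEND 20: p_4 = 20·49175 + 1328 = 984828, q_4 = 20·23958 + 647 = 479807 → 984828/479807
APPEND 16: p_5 = 16·984828 + 49175 = 15806423, q_5 = 16·479807 + 23958 = 7700870 → 15806423/7700870
APPEND 36: p_6 = 36·15806423 + 984828 = 570016056, q_6 = 36·7700870 + 479807 = 277711127 → 570016056/277711127
APPEND 48: p_7 = 48·570016056 + 15806423 = 27376577111, q_7 = 48·277711127 + 7700870 = 13337834966 → 27376577111/13337834966
APPEND 20: p_8 = 20·27376577111 + 570016056 = 548101558276, q_8 = 20·13337834966 + 277711127 = 267034410447 → 548101558276/267034410447

2/1
39/19
1328/647
984828/479807
15806423/7700870
27376577111/13337834966
548101558276/267034410447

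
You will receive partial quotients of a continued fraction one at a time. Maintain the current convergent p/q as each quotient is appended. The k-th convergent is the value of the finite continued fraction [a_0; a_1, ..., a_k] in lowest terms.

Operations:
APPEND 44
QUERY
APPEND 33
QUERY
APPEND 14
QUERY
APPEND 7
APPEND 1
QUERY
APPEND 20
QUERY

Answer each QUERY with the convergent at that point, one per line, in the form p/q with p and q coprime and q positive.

APPEND 44: p_0 = 44·1 + 0 = 44, q_0 = 44·0 + 1 = 1 → 44/1
APPEND 33: p_1 = 33·44 + 1 = 1453, q_1 = 33·1 + 0 = 33 → 1453/33
APPEND 14: p_2 = 14·1453 + 44 = 20386, q_2 = 14·33 + 1 = 463 → 20386/463
APPEND 7: p_3 = 7·20386 + 1453 = 144155, q_3 = 7·463 + 33 = 3274 → 144155/3274
APPEND 1: p_4 = 1·144155 + 20386 = 164541, q_4 = 1·3274 + 463 = 3737 → 164541/3737
APPEND 20: p_5 = 20·164541 + 144155 = 3434975, q_5 = 20·3737 + 3274 = 78014 → 3434975/78014

44/1
1453/33
20386/463
164541/3737
3434975/78014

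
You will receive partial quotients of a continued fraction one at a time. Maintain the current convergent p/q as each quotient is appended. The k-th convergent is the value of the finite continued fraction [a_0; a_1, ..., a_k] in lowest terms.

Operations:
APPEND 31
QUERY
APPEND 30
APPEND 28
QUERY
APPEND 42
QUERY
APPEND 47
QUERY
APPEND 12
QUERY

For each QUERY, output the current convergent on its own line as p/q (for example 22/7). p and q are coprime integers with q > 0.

APPEND 31: p_0 = 31·1 + 0 = 31, q_0 = 31·0 + 1 = 1 → 31/1
APPEND 30: p_1 = 30·31 + 1 = 931, q_1 = 30·1 + 0 = 30 → 931/30
APPEND 28: p_2 = 28·931 + 31 = 26099, q_2 = 28·30 + 1 = 841 → 26099/841
APPEND 42: p_3 = 42·26099 + 931 = 1097089, q_3 = 42·841 + 30 = 35352 → 1097089/35352
APPEND 47: p_4 = 47·1097089 + 26099 = 51589282, q_4 = 47·35352 + 841 = 1662385 → 51589282/1662385
APPEND 12: p_5 = 12·51589282 + 1097089 = 620168473, q_5 = 12·1662385 + 35352 = 19983972 → 620168473/19983972

31/1
26099/841
1097089/35352
51589282/1662385
620168473/19983972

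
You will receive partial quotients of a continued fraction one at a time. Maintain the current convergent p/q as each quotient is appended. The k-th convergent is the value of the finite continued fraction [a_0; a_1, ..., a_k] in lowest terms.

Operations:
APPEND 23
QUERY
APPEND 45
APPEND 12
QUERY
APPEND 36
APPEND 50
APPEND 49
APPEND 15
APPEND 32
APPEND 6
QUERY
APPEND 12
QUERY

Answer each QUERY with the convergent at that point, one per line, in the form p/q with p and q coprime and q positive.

23/1
12455/541
3201615239026/139066546543
38950226338663/1691856472308

APPEND 23: p_0 = 23·1 + 0 = 23, q_0 = 23·0 + 1 = 1 → 23/1
APPEND 45: p_1 = 45·23 + 1 = 1036, q_1 = 45·1 + 0 = 45 → 1036/45
APPEND 12: p_2 = 12·1036 + 23 = 12455, q_2 = 12·45 + 1 = 541 → 12455/541
APPEND 36: p_3 = 36·12455 + 1036 = 449416, q_3 = 36·541 + 45 = 19521 → 449416/19521
APPEND 50: p_4 = 50·449416 + 12455 = 22483255, q_4 = 50·19521 + 541 = 976591 → 22483255/976591
APPEND 49: p_5 = 49·22483255 + 449416 = 1102128911, q_5 = 49·976591 + 19521 = 47872480 → 1102128911/47872480
APPEND 15: p_6 = 15·1102128911 + 22483255 = 16554416920, q_6 = 15·47872480 + 976591 = 719063791 → 16554416920/719063791
APPEND 32: p_7 = 32·16554416920 + 1102128911 = 530843470351, q_7 = 32·719063791 + 47872480 = 23057913792 → 530843470351/23057913792
APPEND 6: p_8 = 6·530843470351 + 16554416920 = 3201615239026, q_8 = 6·23057913792 + 719063791 = 139066546543 → 3201615239026/139066546543
APPEND 12: p_9 = 12·3201615239026 + 530843470351 = 38950226338663, q_9 = 12·139066546543 + 23057913792 = 1691856472308 → 38950226338663/1691856472308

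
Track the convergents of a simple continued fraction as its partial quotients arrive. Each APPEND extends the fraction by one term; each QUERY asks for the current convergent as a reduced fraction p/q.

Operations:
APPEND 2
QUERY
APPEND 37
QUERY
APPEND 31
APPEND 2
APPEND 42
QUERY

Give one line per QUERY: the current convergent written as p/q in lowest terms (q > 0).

APPEND 2: p_0 = 2·1 + 0 = 2, q_0 = 2·0 + 1 = 1 → 2/1
APPEND 37: p_1 = 37·2 + 1 = 75, q_1 = 37·1 + 0 = 37 → 75/37
APPEND 31: p_2 = 31·75 + 2 = 2327, q_2 = 31·37 + 1 = 1148 → 2327/1148
APPEND 2: p_3 = 2·2327 + 75 = 4729, q_3 = 2·1148 + 37 = 2333 → 4729/2333
APPEND 42: p_4 = 42·4729 + 2327 = 200945, q_4 = 42·2333 + 1148 = 99134 → 200945/99134

2/1
75/37
200945/99134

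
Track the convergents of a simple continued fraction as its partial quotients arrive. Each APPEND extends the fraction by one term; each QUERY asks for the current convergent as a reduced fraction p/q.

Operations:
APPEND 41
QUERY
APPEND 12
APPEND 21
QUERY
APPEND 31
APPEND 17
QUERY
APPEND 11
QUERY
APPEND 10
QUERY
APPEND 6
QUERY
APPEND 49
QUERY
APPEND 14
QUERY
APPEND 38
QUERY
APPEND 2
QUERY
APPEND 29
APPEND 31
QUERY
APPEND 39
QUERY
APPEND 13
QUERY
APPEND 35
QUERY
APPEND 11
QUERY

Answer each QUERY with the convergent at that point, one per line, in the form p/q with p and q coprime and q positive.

APPEND 41: p_0 = 41·1 + 0 = 41, q_0 = 41·0 + 1 = 1 → 41/1
APPEND 12: p_1 = 12·41 + 1 = 493, q_1 = 12·1 + 0 = 12 → 493/12
APPEND 21: p_2 = 21·493 + 41 = 10394, q_2 = 21·12 + 1 = 253 → 10394/253
APPEND 31: p_3 = 31·10394 + 493 = 322707, q_3 = 31·253 + 12 = 7855 → 322707/7855
APPEND 17: p_4 = 17·322707 + 10394 = 5496413, q_4 = 17·7855 + 253 = 133788 → 5496413/133788
APPEND 11: p_5 = 11·5496413 + 322707 = 60783250, q_5 = 11·133788 + 7855 = 1479523 → 60783250/1479523
APPEND 10: p_6 = 10·60783250 + 5496413 = 613328913, q_6 = 10·1479523 + 133788 = 14929018 → 613328913/14929018
APPEND 6: p_7 = 6·613328913 + 60783250 = 3740756728, q_7 = 6·14929018 + 1479523 = 91053631 → 3740756728/91053631
APPEND 49: p_8 = 49·3740756728 + 613328913 = 183910408585, q_8 = 49·91053631 + 14929018 = 4476556937 → 183910408585/4476556937
APPEND 14: p_9 = 14·183910408585 + 3740756728 = 2578486476918, q_9 = 14·4476556937 + 91053631 = 62762850749 → 2578486476918/62762850749
APPEND 38: p_10 = 38·2578486476918 + 183910408585 = 98166396531469, q_10 = 38·62762850749 + 4476556937 = 2389464885399 → 98166396531469/2389464885399
APPEND 2: p_11 = 2·98166396531469 + 2578486476918 = 198911279539856, q_11 = 2·2389464885399 + 62762850749 = 4841692621547 → 198911279539856/4841692621547
APPEND 29: p_12 = 29·198911279539856 + 98166396531469 = 5866593503187293, q_12 = 29·4841692621547 + 2389464885399 = 142798550910262 → 5866593503187293/142798550910262
APPEND 31: p_13 = 31·5866593503187293 + 198911279539856 = 182063309878345939, q_13 = 31·142798550910262 + 4841692621547 = 4431596770839669 → 182063309878345939/4431596770839669
APPEND 39: p_14 = 39·182063309878345939 + 5866593503187293 = 7106335678758678914, q_14 = 39·4431596770839669 + 142798550910262 = 172975072613657353 → 7106335678758678914/172975072613657353
APPEND 13: p_15 = 13·7106335678758678914 + 182063309878345939 = 92564427133741171821, q_15 = 13·172975072613657353 + 4431596770839669 = 2253107540748385258 → 92564427133741171821/2253107540748385258
APPEND 35: p_16 = 35·92564427133741171821 + 7106335678758678914 = 3246861285359699692649, q_16 = 35·2253107540748385258 + 172975072613657353 = 79031738998807141383 → 3246861285359699692649/79031738998807141383
APPEND 11: p_17 = 11·3246861285359699692649 + 92564427133741171821 = 35808038566090437790960, q_17 = 11·79031738998807141383 + 2253107540748385258 = 871602236527626940471 → 35808038566090437790960/871602236527626940471

41/1
10394/253
5496413/133788
60783250/1479523
613328913/14929018
3740756728/91053631
183910408585/4476556937
2578486476918/62762850749
98166396531469/2389464885399
198911279539856/4841692621547
182063309878345939/4431596770839669
7106335678758678914/172975072613657353
92564427133741171821/2253107540748385258
3246861285359699692649/79031738998807141383
35808038566090437790960/871602236527626940471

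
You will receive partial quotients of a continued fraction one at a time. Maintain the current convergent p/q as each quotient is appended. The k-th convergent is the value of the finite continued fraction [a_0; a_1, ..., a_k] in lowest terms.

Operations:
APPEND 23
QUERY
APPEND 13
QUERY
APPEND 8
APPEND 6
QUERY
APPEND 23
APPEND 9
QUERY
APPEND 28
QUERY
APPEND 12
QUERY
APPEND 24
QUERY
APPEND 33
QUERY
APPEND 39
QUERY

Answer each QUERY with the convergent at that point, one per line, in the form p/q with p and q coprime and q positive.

APPEND 23: p_0 = 23·1 + 0 = 23, q_0 = 23·0 + 1 = 1 → 23/1
APPEND 13: p_1 = 13·23 + 1 = 300, q_1 = 13·1 + 0 = 13 → 300/13
APPEND 8: p_2 = 8·300 + 23 = 2423, q_2 = 8·13 + 1 = 105 → 2423/105
APPEND 6: p_3 = 6·2423 + 300 = 14838, q_3 = 6·105 + 13 = 643 → 14838/643
APPEND 23: p_4 = 23·14838 + 2423 = 343697, q_4 = 23·643 + 105 = 14894 → 343697/14894
APPEND 9: p_5 = 9·343697 + 14838 = 3108111, q_5 = 9·14894 + 643 = 134689 → 3108111/134689
APPEND 28: p_6 = 28·3108111 + 343697 = 87370805, q_6 = 28·134689 + 14894 = 3786186 → 87370805/3786186
APPEND 12: p_7 = 12·87370805 + 3108111 = 1051557771, q_7 = 12·3786186 + 134689 = 45568921 → 1051557771/45568921
APPEND 24: p_8 = 24·1051557771 + 87370805 = 25324757309, q_8 = 24·45568921 + 3786186 = 1097440290 → 25324757309/1097440290
APPEND 33: p_9 = 33·25324757309 + 1051557771 = 836768548968, q_9 = 33·1097440290 + 45568921 = 36261098491 → 836768548968/36261098491
APPEND 39: p_10 = 39·836768548968 + 25324757309 = 32659298167061, q_10 = 39·36261098491 + 1097440290 = 1415280281439 → 32659298167061/1415280281439

23/1
300/13
14838/643
3108111/134689
87370805/3786186
1051557771/45568921
25324757309/1097440290
836768548968/36261098491
32659298167061/1415280281439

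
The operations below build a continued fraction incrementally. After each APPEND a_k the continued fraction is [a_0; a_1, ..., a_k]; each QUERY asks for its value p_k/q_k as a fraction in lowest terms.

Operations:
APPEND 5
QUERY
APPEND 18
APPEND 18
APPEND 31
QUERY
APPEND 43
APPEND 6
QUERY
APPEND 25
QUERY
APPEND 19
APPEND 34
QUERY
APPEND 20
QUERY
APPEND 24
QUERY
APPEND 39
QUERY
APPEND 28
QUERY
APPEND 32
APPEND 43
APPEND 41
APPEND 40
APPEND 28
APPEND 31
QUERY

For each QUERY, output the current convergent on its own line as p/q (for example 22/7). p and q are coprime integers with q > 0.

5/1
51024/10093
13225074/2616037
332822525/65835249
215785826191/42684351361
4322053376869/854940512988
103945066871047/20561256663073
4058179661347702/802743950372835
113732975584606703/22497391867102453
223905719510839131016654718/44290538317742323342284621

APPEND 5: p_0 = 5·1 + 0 = 5, q_0 = 5·0 + 1 = 1 → 5/1
APPEND 18: p_1 = 18·5 + 1 = 91, q_1 = 18·1 + 0 = 18 → 91/18
APPEND 18: p_2 = 18·91 + 5 = 1643, q_2 = 18·18 + 1 = 325 → 1643/325
APPEND 31: p_3 = 31·1643 + 91 = 51024, q_3 = 31·325 + 18 = 10093 → 51024/10093
APPEND 43: p_4 = 43·51024 + 1643 = 2195675, q_4 = 43·10093 + 325 = 434324 → 2195675/434324
APPEND 6: p_5 = 6·2195675 + 51024 = 13225074, q_5 = 6·434324 + 10093 = 2616037 → 13225074/2616037
APPEND 25: p_6 = 25·13225074 + 2195675 = 332822525, q_6 = 25·2616037 + 434324 = 65835249 → 332822525/65835249
APPEND 19: p_7 = 19·332822525 + 13225074 = 6336853049, q_7 = 19·65835249 + 2616037 = 1253485768 → 6336853049/1253485768
APPEND 34: p_8 = 34·6336853049 + 332822525 = 215785826191, q_8 = 34·1253485768 + 65835249 = 42684351361 → 215785826191/42684351361
APPEND 20: p_9 = 20·215785826191 + 6336853049 = 4322053376869, q_9 = 20·42684351361 + 1253485768 = 854940512988 → 4322053376869/854940512988
APPEND 24: p_10 = 24·4322053376869 + 215785826191 = 103945066871047, q_10 = 24·854940512988 + 42684351361 = 20561256663073 → 103945066871047/20561256663073
APPEND 39: p_11 = 39·103945066871047 + 4322053376869 = 4058179661347702, q_11 = 39·20561256663073 + 854940512988 = 802743950372835 → 4058179661347702/802743950372835
APPEND 28: p_12 = 28·4058179661347702 + 103945066871047 = 113732975584606703, q_12 = 28·802743950372835 + 20561256663073 = 22497391867102453 → 113732975584606703/22497391867102453
APPEND 32: p_13 = 32·113732975584606703 + 4058179661347702 = 3643513398368762198, q_13 = 32·22497391867102453 + 802743950372835 = 720719283697651331 → 3643513398368762198/720719283697651331
APPEND 43: p_14 = 43·3643513398368762198 + 113732975584606703 = 156784809105441381217, q_14 = 43·720719283697651331 + 22497391867102453 = 31013426590866109686 → 156784809105441381217/31013426590866109686
APPEND 41: p_15 = 41·156784809105441381217 + 3643513398368762198 = 6431820686721465392095, q_15 = 41·31013426590866109686 + 720719283697651331 = 1272271209509208148457 → 6431820686721465392095/1272271209509208148457
APPEND 40: p_16 = 40·6431820686721465392095 + 156784809105441381217 = 257429612277964057065017, q_16 = 40·1272271209509208148457 + 31013426590866109686 = 50921861806959192047966 → 257429612277964057065017/50921861806959192047966
APPEND 28: p_17 = 28·257429612277964057065017 + 6431820686721465392095 = 7214460964469715063212571, q_17 = 28·50921861806959192047966 + 1272271209509208148457 = 1427084401804366585491505 → 7214460964469715063212571/1427084401804366585491505
APPEND 31: p_18 = 31·7214460964469715063212571 + 257429612277964057065017 = 223905719510839131016654718, q_18 = 31·1427084401804366585491505 + 50921861806959192047966 = 44290538317742323342284621 → 223905719510839131016654718/44290538317742323342284621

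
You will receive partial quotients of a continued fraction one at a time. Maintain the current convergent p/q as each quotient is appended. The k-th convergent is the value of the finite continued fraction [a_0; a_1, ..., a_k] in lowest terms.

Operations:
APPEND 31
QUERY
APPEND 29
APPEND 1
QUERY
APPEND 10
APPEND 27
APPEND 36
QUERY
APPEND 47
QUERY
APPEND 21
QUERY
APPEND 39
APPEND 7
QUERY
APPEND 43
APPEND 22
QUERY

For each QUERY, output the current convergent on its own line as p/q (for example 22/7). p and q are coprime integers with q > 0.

APPEND 31: p_0 = 31·1 + 0 = 31, q_0 = 31·0 + 1 = 1 → 31/1
APPEND 29: p_1 = 29·31 + 1 = 900, q_1 = 29·1 + 0 = 29 → 900/29
APPEND 1: p_2 = 1·900 + 31 = 931, q_2 = 1·29 + 1 = 30 → 931/30
APPEND 10: p_3 = 10·931 + 900 = 10210, q_3 = 10·30 + 29 = 329 → 10210/329
APPEND 27: p_4 = 27·10210 + 931 = 276601, q_4 = 27·329 + 30 = 8913 → 276601/8913
APPEND 36: p_5 = 36·276601 + 10210 = 9967846, q_5 = 36·8913 + 329 = 321197 → 9967846/321197
APPEND 47: p_6 = 47·9967846 + 276601 = 468765363, q_6 = 47·321197 + 8913 = 15105172 → 468765363/15105172
APPEND 21: p_7 = 21·468765363 + 9967846 = 9854040469, q_7 = 21·15105172 + 321197 = 317529809 → 9854040469/317529809
APPEND 39: p_8 = 39·9854040469 + 468765363 = 384776343654, q_8 = 39·317529809 + 15105172 = 12398767723 → 384776343654/12398767723
APPEND 7: p_9 = 7·384776343654 + 9854040469 = 2703288446047, q_9 = 7·12398767723 + 317529809 = 87108903870 → 2703288446047/87108903870
APPEND 43: p_10 = 43·2703288446047 + 384776343654 = 116626179523675, q_10 = 43·87108903870 + 12398767723 = 3758081634133 → 116626179523675/3758081634133
APPEND 22: p_11 = 22·116626179523675 + 2703288446047 = 2568479237966897, q_11 = 22·3758081634133 + 87108903870 = 82764904854796 → 2568479237966897/82764904854796

31/1
931/30
9967846/321197
468765363/15105172
9854040469/317529809
2703288446047/87108903870
2568479237966897/82764904854796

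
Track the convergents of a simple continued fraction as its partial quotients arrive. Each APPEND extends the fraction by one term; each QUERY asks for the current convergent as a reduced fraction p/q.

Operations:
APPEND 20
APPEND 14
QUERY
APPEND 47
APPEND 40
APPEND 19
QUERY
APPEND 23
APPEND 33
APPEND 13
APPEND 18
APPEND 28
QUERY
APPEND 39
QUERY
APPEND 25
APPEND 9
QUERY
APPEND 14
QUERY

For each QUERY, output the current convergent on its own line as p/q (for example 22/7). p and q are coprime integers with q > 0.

281/14
10071086/501765
50695404733084/2525763334351
1978927764702533/98594798004501
447693933465370214/22305156219026385
6317238958037479405/314739582779816266

APPEND 20: p_0 = 20·1 + 0 = 20, q_0 = 20·0 + 1 = 1 → 20/1
APPEND 14: p_1 = 14·20 + 1 = 281, q_1 = 14·1 + 0 = 14 → 281/14
APPEND 47: p_2 = 47·281 + 20 = 13227, q_2 = 47·14 + 1 = 659 → 13227/659
APPEND 40: p_3 = 40·13227 + 281 = 529361, q_3 = 40·659 + 14 = 26374 → 529361/26374
APPEND 19: p_4 = 19·529361 + 13227 = 10071086, q_4 = 19·26374 + 659 = 501765 → 10071086/501765
APPEND 23: p_5 = 23·10071086 + 529361 = 232164339, q_5 = 23·501765 + 26374 = 11566969 → 232164339/11566969
APPEND 33: p_6 = 33·232164339 + 10071086 = 7671494273, q_6 = 33·11566969 + 501765 = 382211742 → 7671494273/382211742
APPEND 13: p_7 = 13·7671494273 + 232164339 = 99961589888, q_7 = 13·382211742 + 11566969 = 4980319615 → 99961589888/4980319615
APPEND 18: p_8 = 18·99961589888 + 7671494273 = 1806980112257, q_8 = 18·4980319615 + 382211742 = 90027964812 → 1806980112257/90027964812
APPEND 28: p_9 = 28·1806980112257 + 99961589888 = 50695404733084, q_9 = 28·90027964812 + 4980319615 = 2525763334351 → 50695404733084/2525763334351
APPEND 39: p_10 = 39·50695404733084 + 1806980112257 = 1978927764702533, q_10 = 39·2525763334351 + 90027964812 = 98594798004501 → 1978927764702533/98594798004501
APPEND 25: p_11 = 25·1978927764702533 + 50695404733084 = 49523889522296409, q_11 = 25·98594798004501 + 2525763334351 = 2467395713446876 → 49523889522296409/2467395713446876
APPEND 9: p_12 = 9·49523889522296409 + 1978927764702533 = 447693933465370214, q_12 = 9·2467395713446876 + 98594798004501 = 22305156219026385 → 447693933465370214/22305156219026385
APPEND 14: p_13 = 14·447693933465370214 + 49523889522296409 = 6317238958037479405, q_13 = 14·22305156219026385 + 2467395713446876 = 314739582779816266 → 6317238958037479405/314739582779816266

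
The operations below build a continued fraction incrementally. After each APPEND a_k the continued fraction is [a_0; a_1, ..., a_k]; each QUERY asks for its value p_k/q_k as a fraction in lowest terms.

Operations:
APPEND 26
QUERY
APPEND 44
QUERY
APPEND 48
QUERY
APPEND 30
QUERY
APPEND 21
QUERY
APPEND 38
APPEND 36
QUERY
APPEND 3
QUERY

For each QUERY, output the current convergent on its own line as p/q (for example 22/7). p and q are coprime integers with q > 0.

APPEND 26: p_0 = 26·1 + 0 = 26, q_0 = 26·0 + 1 = 1 → 26/1
APPEND 44: p_1 = 44·26 + 1 = 1145, q_1 = 44·1 + 0 = 44 → 1145/44
APPEND 48: p_2 = 48·1145 + 26 = 54986, q_2 = 48·44 + 1 = 2113 → 54986/2113
APPEND 30: p_3 = 30·54986 + 1145 = 1650725, q_3 = 30·2113 + 44 = 63434 → 1650725/63434
APPEND 21: p_4 = 21·1650725 + 54986 = 34720211, q_4 = 21·63434 + 2113 = 1334227 → 34720211/1334227
APPEND 38: p_5 = 38·34720211 + 1650725 = 1321018743, q_5 = 38·1334227 + 63434 = 50764060 → 1321018743/50764060
APPEND 36: p_6 = 36·1321018743 + 34720211 = 47591394959, q_6 = 36·50764060 + 1334227 = 1828840387 → 47591394959/1828840387
APPEND 3: p_7 = 3·47591394959 + 1321018743 = 144095203620, q_7 = 3·1828840387 + 50764060 = 5537285221 → 144095203620/5537285221

26/1
1145/44
54986/2113
1650725/63434
34720211/1334227
47591394959/1828840387
144095203620/5537285221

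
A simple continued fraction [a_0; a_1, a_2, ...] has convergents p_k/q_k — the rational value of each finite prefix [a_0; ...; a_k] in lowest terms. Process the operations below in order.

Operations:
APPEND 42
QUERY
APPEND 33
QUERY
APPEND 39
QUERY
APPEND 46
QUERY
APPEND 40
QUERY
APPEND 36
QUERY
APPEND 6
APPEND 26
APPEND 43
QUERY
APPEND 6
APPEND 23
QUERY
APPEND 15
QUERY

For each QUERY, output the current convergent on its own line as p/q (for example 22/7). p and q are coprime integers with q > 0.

42/1
1387/33
54135/1288
2491597/59281
99718015/2372528
3592340137/85470289
24385026764494/580177601605
3402550291872343/80954738608418
51185131128742008/1217815625257001

APPEND 42: p_0 = 42·1 + 0 = 42, q_0 = 42·0 + 1 = 1 → 42/1
APPEND 33: p_1 = 33·42 + 1 = 1387, q_1 = 33·1 + 0 = 33 → 1387/33
APPEND 39: p_2 = 39·1387 + 42 = 54135, q_2 = 39·33 + 1 = 1288 → 54135/1288
APPEND 46: p_3 = 46·54135 + 1387 = 2491597, q_3 = 46·1288 + 33 = 59281 → 2491597/59281
APPEND 40: p_4 = 40·2491597 + 54135 = 99718015, q_4 = 40·59281 + 1288 = 2372528 → 99718015/2372528
APPEND 36: p_5 = 36·99718015 + 2491597 = 3592340137, q_5 = 36·2372528 + 59281 = 85470289 → 3592340137/85470289
APPEND 6: p_6 = 6·3592340137 + 99718015 = 21653758837, q_6 = 6·85470289 + 2372528 = 515194262 → 21653758837/515194262
APPEND 26: p_7 = 26·21653758837 + 3592340137 = 566590069899, q_7 = 26·515194262 + 85470289 = 13480521101 → 566590069899/13480521101
APPEND 43: p_8 = 43·566590069899 + 21653758837 = 24385026764494, q_8 = 43·13480521101 + 515194262 = 580177601605 → 24385026764494/580177601605
APPEND 6: p_9 = 6·24385026764494 + 566590069899 = 146876750656863, q_9 = 6·580177601605 + 13480521101 = 3494546130731 → 146876750656863/3494546130731
APPEND 23: p_10 = 23·146876750656863 + 24385026764494 = 3402550291872343, q_10 = 23·3494546130731 + 580177601605 = 80954738608418 → 3402550291872343/80954738608418
APPEND 15: p_11 = 15·3402550291872343 + 146876750656863 = 51185131128742008, q_11 = 15·80954738608418 + 3494546130731 = 1217815625257001 → 51185131128742008/1217815625257001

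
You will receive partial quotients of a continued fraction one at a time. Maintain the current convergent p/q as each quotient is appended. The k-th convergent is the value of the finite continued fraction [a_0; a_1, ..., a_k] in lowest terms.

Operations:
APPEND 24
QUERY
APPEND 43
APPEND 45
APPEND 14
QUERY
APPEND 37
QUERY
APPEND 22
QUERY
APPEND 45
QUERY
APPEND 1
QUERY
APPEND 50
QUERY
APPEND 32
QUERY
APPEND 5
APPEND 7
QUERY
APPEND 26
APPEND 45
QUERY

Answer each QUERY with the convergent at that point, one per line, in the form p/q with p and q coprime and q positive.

24/1
652159/27147
24176392/1006375
532532783/22167397
23988151627/998539240
24520684410/1020706637
1250022372127/52033871090
40025236592474/1666104581517
1449658673933953/60344002032242
1706612236416711328/71040041434795757

APPEND 24: p_0 = 24·1 + 0 = 24, q_0 = 24·0 + 1 = 1 → 24/1
APPEND 43: p_1 = 43·24 + 1 = 1033, q_1 = 43·1 + 0 = 43 → 1033/43
APPEND 45: p_2 = 45·1033 + 24 = 46509, q_2 = 45·43 + 1 = 1936 → 46509/1936
APPEND 14: p_3 = 14·46509 + 1033 = 652159, q_3 = 14·1936 + 43 = 27147 → 652159/27147
APPEND 37: p_4 = 37·652159 + 46509 = 24176392, q_4 = 37·27147 + 1936 = 1006375 → 24176392/1006375
APPEND 22: p_5 = 22·24176392 + 652159 = 532532783, q_5 = 22·1006375 + 27147 = 22167397 → 532532783/22167397
APPEND 45: p_6 = 45·532532783 + 24176392 = 23988151627, q_6 = 45·22167397 + 1006375 = 998539240 → 23988151627/998539240
APPEND 1: p_7 = 1·23988151627 + 532532783 = 24520684410, q_7 = 1·998539240 + 22167397 = 1020706637 → 24520684410/1020706637
APPEND 50: p_8 = 50·24520684410 + 23988151627 = 1250022372127, q_8 = 50·1020706637 + 998539240 = 52033871090 → 1250022372127/52033871090
APPEND 32: p_9 = 32·1250022372127 + 24520684410 = 40025236592474, q_9 = 32·52033871090 + 1020706637 = 1666104581517 → 40025236592474/1666104581517
APPEND 5: p_10 = 5·40025236592474 + 1250022372127 = 201376205334497, q_10 = 5·1666104581517 + 52033871090 = 8382556778675 → 201376205334497/8382556778675
APPEND 7: p_11 = 7·201376205334497 + 40025236592474 = 1449658673933953, q_11 = 7·8382556778675 + 1666104581517 = 60344002032242 → 1449658673933953/60344002032242
APPEND 26: p_12 = 26·1449658673933953 + 201376205334497 = 37892501727617275, q_12 = 26·60344002032242 + 8382556778675 = 1577326609616967 → 37892501727617275/1577326609616967
APPEND 45: p_13 = 45·37892501727617275 + 1449658673933953 = 1706612236416711328, q_13 = 45·1577326609616967 + 60344002032242 = 71040041434795757 → 1706612236416711328/71040041434795757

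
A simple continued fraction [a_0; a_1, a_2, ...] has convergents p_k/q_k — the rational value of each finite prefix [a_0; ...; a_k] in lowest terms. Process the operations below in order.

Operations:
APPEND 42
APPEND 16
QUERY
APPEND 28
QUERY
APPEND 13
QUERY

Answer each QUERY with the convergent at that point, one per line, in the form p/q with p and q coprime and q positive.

673/16
18886/449
246191/5853

APPEND 42: p_0 = 42·1 + 0 = 42, q_0 = 42·0 + 1 = 1 → 42/1
APPEND 16: p_1 = 16·42 + 1 = 673, q_1 = 16·1 + 0 = 16 → 673/16
APPEND 28: p_2 = 28·673 + 42 = 18886, q_2 = 28·16 + 1 = 449 → 18886/449
APPEND 13: p_3 = 13·18886 + 673 = 246191, q_3 = 13·449 + 16 = 5853 → 246191/5853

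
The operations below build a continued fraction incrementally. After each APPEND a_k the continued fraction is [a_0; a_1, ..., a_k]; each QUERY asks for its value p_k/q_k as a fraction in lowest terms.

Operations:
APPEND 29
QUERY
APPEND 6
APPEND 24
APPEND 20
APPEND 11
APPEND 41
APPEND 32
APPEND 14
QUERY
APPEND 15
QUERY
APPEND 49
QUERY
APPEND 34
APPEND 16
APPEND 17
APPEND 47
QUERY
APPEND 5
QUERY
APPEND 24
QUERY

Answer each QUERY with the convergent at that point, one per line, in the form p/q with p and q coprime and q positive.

29/1
17291820877/592885747
260609694457/8935540940
12787166849270/438434391807
5598986691651542539/191972807880415766
28113912469235661186/963943480214168743
680332885953307411003/23326616333020465598

APPEND 29: p_0 = 29·1 + 0 = 29, q_0 = 29·0 + 1 = 1 → 29/1
APPEND 6: p_1 = 6·29 + 1 = 175, q_1 = 6·1 + 0 = 6 → 175/6
APPEND 24: p_2 = 24·175 + 29 = 4229, q_2 = 24·6 + 1 = 145 → 4229/145
APPEND 20: p_3 = 20·4229 + 175 = 84755, q_3 = 20·145 + 6 = 2906 → 84755/2906
APPEND 11: p_4 = 11·84755 + 4229 = 936534, q_4 = 11·2906 + 145 = 32111 → 936534/32111
APPEND 41: p_5 = 41·936534 + 84755 = 38482649, q_5 = 41·32111 + 2906 = 1319457 → 38482649/1319457
APPEND 32: p_6 = 32·38482649 + 936534 = 1232381302, q_6 = 32·1319457 + 32111 = 42254735 → 1232381302/42254735
APPEND 14: p_7 = 14·1232381302 + 38482649 = 17291820877, q_7 = 14·42254735 + 1319457 = 592885747 → 17291820877/592885747
APPEND 15: p_8 = 15·17291820877 + 1232381302 = 260609694457, q_8 = 15·592885747 + 42254735 = 8935540940 → 260609694457/8935540940
APPEND 49: p_9 = 49·260609694457 + 17291820877 = 12787166849270, q_9 = 49·8935540940 + 592885747 = 438434391807 → 12787166849270/438434391807
APPEND 34: p_10 = 34·12787166849270 + 260609694457 = 435024282569637, q_10 = 34·438434391807 + 8935540940 = 14915704862378 → 435024282569637/14915704862378
APPEND 16: p_11 = 16·435024282569637 + 12787166849270 = 6973175687963462, q_11 = 16·14915704862378 + 438434391807 = 239089712189855 → 6973175687963462/239089712189855
APPEND 17: p_12 = 17·6973175687963462 + 435024282569637 = 118979010977948491, q_12 = 17·239089712189855 + 14915704862378 = 4079440812089913 → 118979010977948491/4079440812089913
APPEND 47: p_13 = 47·118979010977948491 + 6973175687963462 = 5598986691651542539, q_13 = 47·4079440812089913 + 239089712189855 = 191972807880415766 → 5598986691651542539/191972807880415766
APPEND 5: p_14 = 5·5598986691651542539 + 118979010977948491 = 28113912469235661186, q_14 = 5·191972807880415766 + 4079440812089913 = 963943480214168743 → 28113912469235661186/963943480214168743
APPEND 24: p_15 = 24·28113912469235661186 + 5598986691651542539 = 680332885953307411003, q_15 = 24·963943480214168743 + 191972807880415766 = 23326616333020465598 → 680332885953307411003/23326616333020465598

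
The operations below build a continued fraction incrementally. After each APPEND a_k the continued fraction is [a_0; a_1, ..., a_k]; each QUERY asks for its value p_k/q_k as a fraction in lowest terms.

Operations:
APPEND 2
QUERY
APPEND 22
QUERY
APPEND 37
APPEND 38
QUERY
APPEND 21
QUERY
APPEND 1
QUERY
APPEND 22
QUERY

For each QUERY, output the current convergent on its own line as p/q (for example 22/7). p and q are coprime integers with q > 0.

2/1
45/22
63391/30992
1332878/651647
1396269/682639
32050796/15669705

APPEND 2: p_0 = 2·1 + 0 = 2, q_0 = 2·0 + 1 = 1 → 2/1
APPEND 22: p_1 = 22·2 + 1 = 45, q_1 = 22·1 + 0 = 22 → 45/22
APPEND 37: p_2 = 37·45 + 2 = 1667, q_2 = 37·22 + 1 = 815 → 1667/815
APPEND 38: p_3 = 38·1667 + 45 = 63391, q_3 = 38·815 + 22 = 30992 → 63391/30992
APPEND 21: p_4 = 21·63391 + 1667 = 1332878, q_4 = 21·30992 + 815 = 651647 → 1332878/651647
APPEND 1: p_5 = 1·1332878 + 63391 = 1396269, q_5 = 1·651647 + 30992 = 682639 → 1396269/682639
APPEND 22: p_6 = 22·1396269 + 1332878 = 32050796, q_6 = 22·682639 + 651647 = 15669705 → 32050796/15669705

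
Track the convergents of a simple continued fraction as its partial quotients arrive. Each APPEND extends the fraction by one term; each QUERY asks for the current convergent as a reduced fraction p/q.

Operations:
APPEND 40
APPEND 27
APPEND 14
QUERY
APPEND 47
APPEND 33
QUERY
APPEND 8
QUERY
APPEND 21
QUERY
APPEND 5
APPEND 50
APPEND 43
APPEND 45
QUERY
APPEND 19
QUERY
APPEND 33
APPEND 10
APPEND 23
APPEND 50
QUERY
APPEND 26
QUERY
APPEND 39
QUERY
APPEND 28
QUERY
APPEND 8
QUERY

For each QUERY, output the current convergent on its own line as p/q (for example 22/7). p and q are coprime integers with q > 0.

15174/379
23585721/589099
189400027/4730632
4000986288/99932371
1963465940375183/49041359473771
37349462916524378/932875075333139
14313760011483376393998/357513841065311101469
372443787852659758305409/9302503959078124260089
14539621486265213950304949/363155168245112157244940
407481845403278650366843981/10177647214822218527118409
3274394384712494416885056797/81784332886822860374192212

APPEND 40: p_0 = 40·1 + 0 = 40, q_0 = 40·0 + 1 = 1 → 40/1
APPEND 27: p_1 = 27·40 + 1 = 1081, q_1 = 27·1 + 0 = 27 → 1081/27
APPEND 14: p_2 = 14·1081 + 40 = 15174, q_2 = 14·27 + 1 = 379 → 15174/379
APPEND 47: p_3 = 47·15174 + 1081 = 714259, q_3 = 47·379 + 27 = 17840 → 714259/17840
APPEND 33: p_4 = 33·714259 + 15174 = 23585721, q_4 = 33·17840 + 379 = 589099 → 23585721/589099
APPEND 8: p_5 = 8·23585721 + 714259 = 189400027, q_5 = 8·589099 + 17840 = 4730632 → 189400027/4730632
APPEND 21: p_6 = 21·189400027 + 23585721 = 4000986288, q_6 = 21·4730632 + 589099 = 99932371 → 4000986288/99932371
APPEND 5: p_7 = 5·4000986288 + 189400027 = 20194331467, q_7 = 5·99932371 + 4730632 = 504392487 → 20194331467/504392487
APPEND 50: p_8 = 50·20194331467 + 4000986288 = 1013717559638, q_8 = 50·504392487 + 99932371 = 25319556721 → 1013717559638/25319556721
APPEND 43: p_9 = 43·1013717559638 + 20194331467 = 43610049395901, q_9 = 43·25319556721 + 504392487 = 1089245331490 → 43610049395901/1089245331490
APPEND 45: p_10 = 45·43610049395901 + 1013717559638 = 1963465940375183, q_10 = 45·1089245331490 + 25319556721 = 49041359473771 → 1963465940375183/49041359473771
APPEND 19: p_11 = 19·1963465940375183 + 43610049395901 = 37349462916524378, q_11 = 19·49041359473771 + 1089245331490 = 932875075333139 → 37349462916524378/932875075333139
APPEND 33: p_12 = 33·37349462916524378 + 1963465940375183 = 1234495742185679657, q_12 = 33·932875075333139 + 49041359473771 = 30833918845467358 → 1234495742185679657/30833918845467358
APPEND 10: p_13 = 10·1234495742185679657 + 37349462916524378 = 12382306884773320948, q_13 = 10·30833918845467358 + 932875075333139 = 309272063530006719 → 12382306884773320948/309272063530006719
APPEND 23: p_14 = 23·12382306884773320948 + 1234495742185679657 = 286027554091972061461, q_14 = 23·309272063530006719 + 30833918845467358 = 7144091380035621895 → 286027554091972061461/7144091380035621895
APPEND 50: p_15 = 50·286027554091972061461 + 12382306884773320948 = 14313760011483376393998, q_15 = 50·7144091380035621895 + 309272063530006719 = 357513841065311101469 → 14313760011483376393998/357513841065311101469
APPEND 26: p_16 = 26·14313760011483376393998 + 286027554091972061461 = 372443787852659758305409, q_16 = 26·357513841065311101469 + 7144091380035621895 = 9302503959078124260089 → 372443787852659758305409/9302503959078124260089
APPEND 39: p_17 = 39·372443787852659758305409 + 14313760011483376393998 = 14539621486265213950304949, q_17 = 39·9302503959078124260089 + 357513841065311101469 = 363155168245112157244940 → 14539621486265213950304949/363155168245112157244940
APPEND 28: p_18 = 28·14539621486265213950304949 + 372443787852659758305409 = 407481845403278650366843981, q_18 = 28·363155168245112157244940 + 9302503959078124260089 = 10177647214822218527118409 → 407481845403278650366843981/10177647214822218527118409
APPEND 8: p_19 = 8·407481845403278650366843981 + 14539621486265213950304949 = 3274394384712494416885056797, q_19 = 8·10177647214822218527118409 + 363155168245112157244940 = 81784332886822860374192212 → 3274394384712494416885056797/81784332886822860374192212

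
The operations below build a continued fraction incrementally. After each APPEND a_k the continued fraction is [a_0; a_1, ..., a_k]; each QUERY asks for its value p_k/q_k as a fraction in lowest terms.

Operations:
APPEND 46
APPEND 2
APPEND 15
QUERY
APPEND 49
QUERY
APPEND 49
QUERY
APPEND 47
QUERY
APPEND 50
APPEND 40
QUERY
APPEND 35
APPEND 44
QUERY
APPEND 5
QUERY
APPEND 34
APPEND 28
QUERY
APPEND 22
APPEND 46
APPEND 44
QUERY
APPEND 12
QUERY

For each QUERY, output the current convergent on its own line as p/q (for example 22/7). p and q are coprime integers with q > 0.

1441/31
70702/1521
3465839/74560
162965135/3505841
326231868695/7018170241
503081985452911/10822716472221
2526836194391469/54359393686150
2422161188847751465/52107538244123138
108188847468481023615635/2327448120714574890997
1300723794019654414713087/27982247900752878291524

APPEND 46: p_0 = 46·1 + 0 = 46, q_0 = 46·0 + 1 = 1 → 46/1
APPEND 2: p_1 = 2·46 + 1 = 93, q_1 = 2·1 + 0 = 2 → 93/2
APPEND 15: p_2 = 15·93 + 46 = 1441, q_2 = 15·2 + 1 = 31 → 1441/31
APPEND 49: p_3 = 49·1441 + 93 = 70702, q_3 = 49·31 + 2 = 1521 → 70702/1521
APPEND 49: p_4 = 49·70702 + 1441 = 3465839, q_4 = 49·1521 + 31 = 74560 → 3465839/74560
APPEND 47: p_5 = 47·3465839 + 70702 = 162965135, q_5 = 47·74560 + 1521 = 3505841 → 162965135/3505841
APPEND 50: p_6 = 50·162965135 + 3465839 = 8151722589, q_6 = 50·3505841 + 74560 = 175366610 → 8151722589/175366610
APPEND 40: p_7 = 40·8151722589 + 162965135 = 326231868695, q_7 = 40·175366610 + 3505841 = 7018170241 → 326231868695/7018170241
APPEND 35: p_8 = 35·326231868695 + 8151722589 = 11426267126914, q_8 = 35·7018170241 + 175366610 = 245811325045 → 11426267126914/245811325045
APPEND 44: p_9 = 44·11426267126914 + 326231868695 = 503081985452911, q_9 = 44·245811325045 + 7018170241 = 10822716472221 → 503081985452911/10822716472221
APPEND 5: p_10 = 5·503081985452911 + 11426267126914 = 2526836194391469, q_10 = 5·10822716472221 + 245811325045 = 54359393686150 → 2526836194391469/54359393686150
APPEND 34: p_11 = 34·2526836194391469 + 503081985452911 = 86415512594762857, q_11 = 34·54359393686150 + 10822716472221 = 1859042101801321 → 86415512594762857/1859042101801321
APPEND 28: p_12 = 28·86415512594762857 + 2526836194391469 = 2422161188847751465, q_12 = 28·1859042101801321 + 54359393686150 = 52107538244123138 → 2422161188847751465/52107538244123138
APPEND 22: p_13 = 22·2422161188847751465 + 86415512594762857 = 53373961667245295087, q_13 = 22·52107538244123138 + 1859042101801321 = 1148224883472510357 → 53373961667245295087/1148224883472510357
APPEND 46: p_14 = 46·53373961667245295087 + 2422161188847751465 = 2457624397882131325467, q_14 = 46·1148224883472510357 + 52107538244123138 = 52870452177979599560 → 2457624397882131325467/52870452177979599560
APPEND 44: p_15 = 44·2457624397882131325467 + 53373961667245295087 = 108188847468481023615635, q_15 = 44·52870452177979599560 + 1148224883472510357 = 2327448120714574890997 → 108188847468481023615635/2327448120714574890997
APPEND 12: p_16 = 12·108188847468481023615635 + 2457624397882131325467 = 1300723794019654414713087, q_16 = 12·2327448120714574890997 + 52870452177979599560 = 27982247900752878291524 → 1300723794019654414713087/27982247900752878291524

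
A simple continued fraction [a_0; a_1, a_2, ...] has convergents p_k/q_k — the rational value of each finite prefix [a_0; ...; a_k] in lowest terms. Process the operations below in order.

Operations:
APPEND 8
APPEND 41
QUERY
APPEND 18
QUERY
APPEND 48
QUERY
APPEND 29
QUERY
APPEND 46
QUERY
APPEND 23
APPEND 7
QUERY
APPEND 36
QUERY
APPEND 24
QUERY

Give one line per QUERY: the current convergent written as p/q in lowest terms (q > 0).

329/41
5930/739
284969/35513
8270031/1030616
380706395/47443849
61732326207/7693117850
2231128260568/278044481743
53608810579839/6680760679682

APPEND 8: p_0 = 8·1 + 0 = 8, q_0 = 8·0 + 1 = 1 → 8/1
APPEND 41: p_1 = 41·8 + 1 = 329, q_1 = 41·1 + 0 = 41 → 329/41
APPEND 18: p_2 = 18·329 + 8 = 5930, q_2 = 18·41 + 1 = 739 → 5930/739
APPEND 48: p_3 = 48·5930 + 329 = 284969, q_3 = 48·739 + 41 = 35513 → 284969/35513
APPEND 29: p_4 = 29·284969 + 5930 = 8270031, q_4 = 29·35513 + 739 = 1030616 → 8270031/1030616
APPEND 46: p_5 = 46·8270031 + 284969 = 380706395, q_5 = 46·1030616 + 35513 = 47443849 → 380706395/47443849
APPEND 23: p_6 = 23·380706395 + 8270031 = 8764517116, q_6 = 23·47443849 + 1030616 = 1092239143 → 8764517116/1092239143
APPEND 7: p_7 = 7·8764517116 + 380706395 = 61732326207, q_7 = 7·1092239143 + 47443849 = 7693117850 → 61732326207/7693117850
APPEND 36: p_8 = 36·61732326207 + 8764517116 = 2231128260568, q_8 = 36·7693117850 + 1092239143 = 278044481743 → 2231128260568/278044481743
APPEND 24: p_9 = 24·2231128260568 + 61732326207 = 53608810579839, q_9 = 24·278044481743 + 7693117850 = 6680760679682 → 53608810579839/6680760679682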